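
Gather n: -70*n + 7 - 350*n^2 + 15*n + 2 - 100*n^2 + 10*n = -450*n^2 - 45*n + 9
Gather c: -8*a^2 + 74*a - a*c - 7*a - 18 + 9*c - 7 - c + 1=-8*a^2 + 67*a + c*(8 - a) - 24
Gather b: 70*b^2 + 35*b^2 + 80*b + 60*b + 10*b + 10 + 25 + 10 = 105*b^2 + 150*b + 45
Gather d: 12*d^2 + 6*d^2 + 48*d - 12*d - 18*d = 18*d^2 + 18*d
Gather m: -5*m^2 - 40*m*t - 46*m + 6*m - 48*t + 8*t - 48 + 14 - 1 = -5*m^2 + m*(-40*t - 40) - 40*t - 35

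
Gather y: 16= 16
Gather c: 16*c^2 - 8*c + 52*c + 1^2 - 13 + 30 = 16*c^2 + 44*c + 18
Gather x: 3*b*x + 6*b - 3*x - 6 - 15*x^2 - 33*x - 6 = 6*b - 15*x^2 + x*(3*b - 36) - 12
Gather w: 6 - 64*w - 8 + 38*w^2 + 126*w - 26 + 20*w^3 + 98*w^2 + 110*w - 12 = 20*w^3 + 136*w^2 + 172*w - 40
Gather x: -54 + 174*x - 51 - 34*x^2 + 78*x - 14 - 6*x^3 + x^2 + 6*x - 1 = -6*x^3 - 33*x^2 + 258*x - 120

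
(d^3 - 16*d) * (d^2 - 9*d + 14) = d^5 - 9*d^4 - 2*d^3 + 144*d^2 - 224*d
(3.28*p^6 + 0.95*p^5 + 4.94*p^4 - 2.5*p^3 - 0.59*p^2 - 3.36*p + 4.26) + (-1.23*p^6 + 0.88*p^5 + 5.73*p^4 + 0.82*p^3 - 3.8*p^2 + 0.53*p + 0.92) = 2.05*p^6 + 1.83*p^5 + 10.67*p^4 - 1.68*p^3 - 4.39*p^2 - 2.83*p + 5.18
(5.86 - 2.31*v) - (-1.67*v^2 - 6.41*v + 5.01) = 1.67*v^2 + 4.1*v + 0.850000000000001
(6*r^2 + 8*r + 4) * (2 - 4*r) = -24*r^3 - 20*r^2 + 8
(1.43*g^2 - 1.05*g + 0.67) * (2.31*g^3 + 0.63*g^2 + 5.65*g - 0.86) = 3.3033*g^5 - 1.5246*g^4 + 8.9657*g^3 - 6.7402*g^2 + 4.6885*g - 0.5762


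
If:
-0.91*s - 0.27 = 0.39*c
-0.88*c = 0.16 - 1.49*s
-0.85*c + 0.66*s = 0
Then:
No Solution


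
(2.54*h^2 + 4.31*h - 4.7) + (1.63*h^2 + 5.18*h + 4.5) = 4.17*h^2 + 9.49*h - 0.2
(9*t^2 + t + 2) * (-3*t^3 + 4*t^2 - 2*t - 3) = -27*t^5 + 33*t^4 - 20*t^3 - 21*t^2 - 7*t - 6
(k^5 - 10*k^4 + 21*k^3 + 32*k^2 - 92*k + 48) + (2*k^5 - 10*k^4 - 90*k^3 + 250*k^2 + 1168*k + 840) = 3*k^5 - 20*k^4 - 69*k^3 + 282*k^2 + 1076*k + 888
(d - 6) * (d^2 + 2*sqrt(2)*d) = d^3 - 6*d^2 + 2*sqrt(2)*d^2 - 12*sqrt(2)*d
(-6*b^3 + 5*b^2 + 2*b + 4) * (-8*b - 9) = 48*b^4 + 14*b^3 - 61*b^2 - 50*b - 36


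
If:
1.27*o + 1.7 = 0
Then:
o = -1.34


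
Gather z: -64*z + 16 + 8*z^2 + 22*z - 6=8*z^2 - 42*z + 10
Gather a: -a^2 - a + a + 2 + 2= 4 - a^2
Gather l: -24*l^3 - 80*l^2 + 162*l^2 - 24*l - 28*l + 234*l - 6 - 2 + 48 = -24*l^3 + 82*l^2 + 182*l + 40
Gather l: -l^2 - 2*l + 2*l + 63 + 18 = 81 - l^2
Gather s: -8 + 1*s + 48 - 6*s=40 - 5*s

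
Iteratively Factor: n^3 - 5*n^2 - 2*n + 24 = (n - 4)*(n^2 - n - 6) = (n - 4)*(n - 3)*(n + 2)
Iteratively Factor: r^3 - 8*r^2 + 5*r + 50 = (r + 2)*(r^2 - 10*r + 25) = (r - 5)*(r + 2)*(r - 5)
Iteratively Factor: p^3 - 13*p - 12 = (p - 4)*(p^2 + 4*p + 3) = (p - 4)*(p + 3)*(p + 1)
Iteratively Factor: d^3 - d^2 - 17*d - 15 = (d + 3)*(d^2 - 4*d - 5) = (d + 1)*(d + 3)*(d - 5)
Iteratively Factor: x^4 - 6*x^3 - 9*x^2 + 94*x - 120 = (x - 3)*(x^3 - 3*x^2 - 18*x + 40) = (x - 3)*(x + 4)*(x^2 - 7*x + 10) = (x - 5)*(x - 3)*(x + 4)*(x - 2)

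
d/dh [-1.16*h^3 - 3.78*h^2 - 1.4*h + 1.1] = -3.48*h^2 - 7.56*h - 1.4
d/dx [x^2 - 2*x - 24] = 2*x - 2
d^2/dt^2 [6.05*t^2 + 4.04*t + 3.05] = 12.1000000000000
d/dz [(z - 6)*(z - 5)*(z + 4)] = 3*z^2 - 14*z - 14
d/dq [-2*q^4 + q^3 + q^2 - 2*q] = -8*q^3 + 3*q^2 + 2*q - 2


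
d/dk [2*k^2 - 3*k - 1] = 4*k - 3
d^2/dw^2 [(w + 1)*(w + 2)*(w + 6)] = 6*w + 18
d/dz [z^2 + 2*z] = 2*z + 2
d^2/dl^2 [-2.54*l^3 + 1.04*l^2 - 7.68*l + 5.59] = 2.08 - 15.24*l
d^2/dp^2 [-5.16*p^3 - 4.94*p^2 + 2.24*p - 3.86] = -30.96*p - 9.88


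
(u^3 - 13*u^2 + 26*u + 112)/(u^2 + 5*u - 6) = (u^3 - 13*u^2 + 26*u + 112)/(u^2 + 5*u - 6)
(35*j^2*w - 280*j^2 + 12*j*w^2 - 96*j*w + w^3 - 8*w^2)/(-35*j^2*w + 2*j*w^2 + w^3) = (5*j*w - 40*j + w^2 - 8*w)/(w*(-5*j + w))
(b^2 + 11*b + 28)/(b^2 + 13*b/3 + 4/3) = 3*(b + 7)/(3*b + 1)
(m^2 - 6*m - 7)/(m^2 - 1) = (m - 7)/(m - 1)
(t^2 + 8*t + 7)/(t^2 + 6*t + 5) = (t + 7)/(t + 5)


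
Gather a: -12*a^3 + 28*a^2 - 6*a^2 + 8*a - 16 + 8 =-12*a^3 + 22*a^2 + 8*a - 8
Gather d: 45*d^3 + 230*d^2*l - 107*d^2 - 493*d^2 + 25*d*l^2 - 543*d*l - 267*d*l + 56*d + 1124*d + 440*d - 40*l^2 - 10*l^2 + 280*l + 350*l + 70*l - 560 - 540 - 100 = 45*d^3 + d^2*(230*l - 600) + d*(25*l^2 - 810*l + 1620) - 50*l^2 + 700*l - 1200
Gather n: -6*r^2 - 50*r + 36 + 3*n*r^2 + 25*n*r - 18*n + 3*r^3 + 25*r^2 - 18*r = n*(3*r^2 + 25*r - 18) + 3*r^3 + 19*r^2 - 68*r + 36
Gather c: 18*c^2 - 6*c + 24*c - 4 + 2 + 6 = 18*c^2 + 18*c + 4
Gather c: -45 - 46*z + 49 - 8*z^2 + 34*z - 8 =-8*z^2 - 12*z - 4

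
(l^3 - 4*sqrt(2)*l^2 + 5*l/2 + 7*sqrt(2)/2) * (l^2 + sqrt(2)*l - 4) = l^5 - 3*sqrt(2)*l^4 - 19*l^3/2 + 22*sqrt(2)*l^2 - 3*l - 14*sqrt(2)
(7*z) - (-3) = 7*z + 3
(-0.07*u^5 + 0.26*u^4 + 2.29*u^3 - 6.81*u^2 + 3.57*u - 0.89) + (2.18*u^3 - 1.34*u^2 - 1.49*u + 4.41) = -0.07*u^5 + 0.26*u^4 + 4.47*u^3 - 8.15*u^2 + 2.08*u + 3.52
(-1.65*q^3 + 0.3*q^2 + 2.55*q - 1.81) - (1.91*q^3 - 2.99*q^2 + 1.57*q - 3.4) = -3.56*q^3 + 3.29*q^2 + 0.98*q + 1.59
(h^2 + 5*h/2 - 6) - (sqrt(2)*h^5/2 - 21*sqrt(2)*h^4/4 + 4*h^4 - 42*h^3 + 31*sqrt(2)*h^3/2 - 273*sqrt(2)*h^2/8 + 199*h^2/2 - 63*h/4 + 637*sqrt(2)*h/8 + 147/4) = -sqrt(2)*h^5/2 - 4*h^4 + 21*sqrt(2)*h^4/4 - 31*sqrt(2)*h^3/2 + 42*h^3 - 197*h^2/2 + 273*sqrt(2)*h^2/8 - 637*sqrt(2)*h/8 + 73*h/4 - 171/4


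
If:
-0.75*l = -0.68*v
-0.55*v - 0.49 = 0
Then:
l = -0.81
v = -0.89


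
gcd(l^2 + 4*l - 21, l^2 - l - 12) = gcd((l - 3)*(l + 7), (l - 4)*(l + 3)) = 1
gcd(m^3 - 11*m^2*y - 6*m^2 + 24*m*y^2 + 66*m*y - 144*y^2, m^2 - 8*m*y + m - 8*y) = -m + 8*y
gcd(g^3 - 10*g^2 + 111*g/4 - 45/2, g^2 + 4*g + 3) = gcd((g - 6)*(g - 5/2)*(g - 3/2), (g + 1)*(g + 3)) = 1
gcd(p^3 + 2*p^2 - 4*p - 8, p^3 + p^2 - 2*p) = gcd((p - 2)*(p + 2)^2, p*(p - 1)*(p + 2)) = p + 2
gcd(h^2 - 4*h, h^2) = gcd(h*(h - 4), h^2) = h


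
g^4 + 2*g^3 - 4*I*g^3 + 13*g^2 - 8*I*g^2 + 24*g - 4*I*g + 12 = (g - 6*I)*(g + 2*I)*(-I*g - I)*(I*g + I)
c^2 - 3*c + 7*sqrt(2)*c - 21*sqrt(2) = (c - 3)*(c + 7*sqrt(2))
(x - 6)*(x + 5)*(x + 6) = x^3 + 5*x^2 - 36*x - 180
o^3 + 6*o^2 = o^2*(o + 6)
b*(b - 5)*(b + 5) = b^3 - 25*b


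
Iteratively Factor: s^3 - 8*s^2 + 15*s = (s - 3)*(s^2 - 5*s) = s*(s - 3)*(s - 5)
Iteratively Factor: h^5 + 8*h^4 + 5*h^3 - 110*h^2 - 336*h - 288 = (h + 3)*(h^4 + 5*h^3 - 10*h^2 - 80*h - 96) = (h + 2)*(h + 3)*(h^3 + 3*h^2 - 16*h - 48) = (h + 2)*(h + 3)^2*(h^2 - 16) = (h - 4)*(h + 2)*(h + 3)^2*(h + 4)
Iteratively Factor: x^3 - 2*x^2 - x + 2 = (x - 2)*(x^2 - 1) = (x - 2)*(x - 1)*(x + 1)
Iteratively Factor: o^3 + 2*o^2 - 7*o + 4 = (o - 1)*(o^2 + 3*o - 4) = (o - 1)^2*(o + 4)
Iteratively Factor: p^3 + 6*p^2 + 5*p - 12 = (p - 1)*(p^2 + 7*p + 12) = (p - 1)*(p + 3)*(p + 4)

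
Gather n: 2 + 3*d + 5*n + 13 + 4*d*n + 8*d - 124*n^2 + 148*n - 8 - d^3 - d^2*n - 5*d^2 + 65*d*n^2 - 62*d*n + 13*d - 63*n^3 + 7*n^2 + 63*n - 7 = -d^3 - 5*d^2 + 24*d - 63*n^3 + n^2*(65*d - 117) + n*(-d^2 - 58*d + 216)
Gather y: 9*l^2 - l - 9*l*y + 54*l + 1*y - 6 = 9*l^2 + 53*l + y*(1 - 9*l) - 6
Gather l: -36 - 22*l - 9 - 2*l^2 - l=-2*l^2 - 23*l - 45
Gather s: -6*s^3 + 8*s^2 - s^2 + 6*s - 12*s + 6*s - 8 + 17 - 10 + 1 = -6*s^3 + 7*s^2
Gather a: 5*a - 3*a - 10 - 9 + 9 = 2*a - 10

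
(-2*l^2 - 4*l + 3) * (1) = -2*l^2 - 4*l + 3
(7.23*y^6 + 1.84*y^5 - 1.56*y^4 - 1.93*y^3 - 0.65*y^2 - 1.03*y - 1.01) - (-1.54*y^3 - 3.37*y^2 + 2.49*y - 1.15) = 7.23*y^6 + 1.84*y^5 - 1.56*y^4 - 0.39*y^3 + 2.72*y^2 - 3.52*y + 0.14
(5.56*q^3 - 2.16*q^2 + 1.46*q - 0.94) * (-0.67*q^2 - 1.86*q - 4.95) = -3.7252*q^5 - 8.8944*q^4 - 24.4826*q^3 + 8.6062*q^2 - 5.4786*q + 4.653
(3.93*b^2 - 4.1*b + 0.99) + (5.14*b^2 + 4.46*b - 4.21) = 9.07*b^2 + 0.36*b - 3.22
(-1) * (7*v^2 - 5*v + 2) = -7*v^2 + 5*v - 2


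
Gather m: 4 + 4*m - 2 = 4*m + 2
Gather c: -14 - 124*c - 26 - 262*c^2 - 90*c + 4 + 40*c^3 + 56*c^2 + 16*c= 40*c^3 - 206*c^2 - 198*c - 36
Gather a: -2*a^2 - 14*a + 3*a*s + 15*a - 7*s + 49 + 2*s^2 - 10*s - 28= -2*a^2 + a*(3*s + 1) + 2*s^2 - 17*s + 21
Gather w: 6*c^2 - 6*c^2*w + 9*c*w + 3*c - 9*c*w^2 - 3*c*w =6*c^2 - 9*c*w^2 + 3*c + w*(-6*c^2 + 6*c)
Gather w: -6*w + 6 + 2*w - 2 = 4 - 4*w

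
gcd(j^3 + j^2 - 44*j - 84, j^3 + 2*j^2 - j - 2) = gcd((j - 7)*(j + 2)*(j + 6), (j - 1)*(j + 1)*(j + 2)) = j + 2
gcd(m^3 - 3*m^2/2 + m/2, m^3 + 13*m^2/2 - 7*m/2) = m^2 - m/2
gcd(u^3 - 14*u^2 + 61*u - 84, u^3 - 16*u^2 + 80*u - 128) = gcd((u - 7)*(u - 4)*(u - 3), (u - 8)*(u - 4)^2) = u - 4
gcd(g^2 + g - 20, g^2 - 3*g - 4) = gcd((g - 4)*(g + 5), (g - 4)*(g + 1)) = g - 4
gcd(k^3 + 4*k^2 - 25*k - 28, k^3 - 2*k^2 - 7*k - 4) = k^2 - 3*k - 4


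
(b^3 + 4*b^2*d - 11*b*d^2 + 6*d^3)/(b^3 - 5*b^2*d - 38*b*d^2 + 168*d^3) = (b^2 - 2*b*d + d^2)/(b^2 - 11*b*d + 28*d^2)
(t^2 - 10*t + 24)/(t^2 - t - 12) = (t - 6)/(t + 3)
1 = 1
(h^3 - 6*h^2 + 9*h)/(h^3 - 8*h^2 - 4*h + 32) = h*(h^2 - 6*h + 9)/(h^3 - 8*h^2 - 4*h + 32)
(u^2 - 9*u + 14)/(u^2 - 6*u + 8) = (u - 7)/(u - 4)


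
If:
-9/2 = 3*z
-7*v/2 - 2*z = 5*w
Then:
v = 6/7 - 10*w/7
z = -3/2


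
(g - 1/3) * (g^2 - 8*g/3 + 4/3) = g^3 - 3*g^2 + 20*g/9 - 4/9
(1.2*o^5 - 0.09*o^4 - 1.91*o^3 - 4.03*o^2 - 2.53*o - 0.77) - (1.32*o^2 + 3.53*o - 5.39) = 1.2*o^5 - 0.09*o^4 - 1.91*o^3 - 5.35*o^2 - 6.06*o + 4.62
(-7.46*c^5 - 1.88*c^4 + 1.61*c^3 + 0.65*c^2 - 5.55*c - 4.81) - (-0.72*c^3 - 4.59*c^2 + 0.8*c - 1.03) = -7.46*c^5 - 1.88*c^4 + 2.33*c^3 + 5.24*c^2 - 6.35*c - 3.78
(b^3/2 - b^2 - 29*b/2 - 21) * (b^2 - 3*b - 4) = b^5/2 - 5*b^4/2 - 27*b^3/2 + 53*b^2/2 + 121*b + 84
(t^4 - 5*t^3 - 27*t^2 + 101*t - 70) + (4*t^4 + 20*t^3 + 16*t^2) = 5*t^4 + 15*t^3 - 11*t^2 + 101*t - 70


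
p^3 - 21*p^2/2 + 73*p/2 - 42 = (p - 4)*(p - 7/2)*(p - 3)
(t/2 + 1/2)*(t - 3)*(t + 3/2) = t^3/2 - t^2/4 - 3*t - 9/4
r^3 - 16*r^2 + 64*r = r*(r - 8)^2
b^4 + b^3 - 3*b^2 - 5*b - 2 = (b - 2)*(b + 1)^3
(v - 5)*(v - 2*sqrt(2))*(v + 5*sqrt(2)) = v^3 - 5*v^2 + 3*sqrt(2)*v^2 - 15*sqrt(2)*v - 20*v + 100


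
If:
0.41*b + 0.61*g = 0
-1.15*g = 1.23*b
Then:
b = 0.00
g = 0.00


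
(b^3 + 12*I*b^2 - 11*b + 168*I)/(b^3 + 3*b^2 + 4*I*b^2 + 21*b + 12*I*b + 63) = (b + 8*I)/(b + 3)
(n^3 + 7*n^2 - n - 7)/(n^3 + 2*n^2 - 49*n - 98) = (n^2 - 1)/(n^2 - 5*n - 14)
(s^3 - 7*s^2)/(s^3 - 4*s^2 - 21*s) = s/(s + 3)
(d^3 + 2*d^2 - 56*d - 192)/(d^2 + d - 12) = (d^2 - 2*d - 48)/(d - 3)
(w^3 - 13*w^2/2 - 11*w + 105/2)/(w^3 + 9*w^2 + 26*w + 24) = (2*w^2 - 19*w + 35)/(2*(w^2 + 6*w + 8))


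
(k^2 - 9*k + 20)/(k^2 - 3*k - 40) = (-k^2 + 9*k - 20)/(-k^2 + 3*k + 40)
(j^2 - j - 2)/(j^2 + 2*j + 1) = (j - 2)/(j + 1)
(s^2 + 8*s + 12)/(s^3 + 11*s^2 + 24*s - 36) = (s + 2)/(s^2 + 5*s - 6)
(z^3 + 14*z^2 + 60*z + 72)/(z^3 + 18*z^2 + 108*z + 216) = (z + 2)/(z + 6)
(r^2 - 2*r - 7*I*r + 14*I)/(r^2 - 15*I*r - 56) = (r - 2)/(r - 8*I)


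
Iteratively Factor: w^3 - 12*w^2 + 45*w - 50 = (w - 2)*(w^2 - 10*w + 25) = (w - 5)*(w - 2)*(w - 5)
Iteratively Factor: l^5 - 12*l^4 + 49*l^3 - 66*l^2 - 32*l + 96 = (l + 1)*(l^4 - 13*l^3 + 62*l^2 - 128*l + 96) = (l - 2)*(l + 1)*(l^3 - 11*l^2 + 40*l - 48) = (l - 4)*(l - 2)*(l + 1)*(l^2 - 7*l + 12) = (l - 4)*(l - 3)*(l - 2)*(l + 1)*(l - 4)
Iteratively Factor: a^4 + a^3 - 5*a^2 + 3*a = (a + 3)*(a^3 - 2*a^2 + a) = a*(a + 3)*(a^2 - 2*a + 1) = a*(a - 1)*(a + 3)*(a - 1)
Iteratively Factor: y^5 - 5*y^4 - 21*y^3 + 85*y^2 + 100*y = (y)*(y^4 - 5*y^3 - 21*y^2 + 85*y + 100) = y*(y + 1)*(y^3 - 6*y^2 - 15*y + 100) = y*(y + 1)*(y + 4)*(y^2 - 10*y + 25) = y*(y - 5)*(y + 1)*(y + 4)*(y - 5)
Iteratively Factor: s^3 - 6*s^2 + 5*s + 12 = (s - 3)*(s^2 - 3*s - 4) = (s - 4)*(s - 3)*(s + 1)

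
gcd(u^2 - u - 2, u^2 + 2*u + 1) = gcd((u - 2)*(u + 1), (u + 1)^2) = u + 1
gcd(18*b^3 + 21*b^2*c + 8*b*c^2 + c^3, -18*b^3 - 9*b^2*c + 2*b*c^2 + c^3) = 6*b^2 + 5*b*c + c^2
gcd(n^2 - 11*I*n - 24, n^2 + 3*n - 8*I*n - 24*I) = n - 8*I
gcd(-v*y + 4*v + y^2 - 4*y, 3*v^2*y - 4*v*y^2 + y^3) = -v + y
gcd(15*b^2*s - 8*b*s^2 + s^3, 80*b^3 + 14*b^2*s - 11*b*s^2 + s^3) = -5*b + s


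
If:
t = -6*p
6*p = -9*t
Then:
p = 0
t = 0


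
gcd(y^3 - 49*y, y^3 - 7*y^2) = y^2 - 7*y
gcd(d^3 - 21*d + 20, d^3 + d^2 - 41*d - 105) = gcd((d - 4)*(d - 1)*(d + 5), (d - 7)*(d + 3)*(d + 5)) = d + 5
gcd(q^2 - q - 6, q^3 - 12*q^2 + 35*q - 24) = q - 3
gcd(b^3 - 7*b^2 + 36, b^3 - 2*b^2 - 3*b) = b - 3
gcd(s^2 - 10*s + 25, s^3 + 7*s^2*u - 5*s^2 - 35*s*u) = s - 5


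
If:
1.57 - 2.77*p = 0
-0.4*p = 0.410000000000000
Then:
No Solution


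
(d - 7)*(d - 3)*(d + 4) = d^3 - 6*d^2 - 19*d + 84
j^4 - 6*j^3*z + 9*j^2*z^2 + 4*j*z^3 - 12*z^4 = (j - 3*z)*(j - 2*z)^2*(j + z)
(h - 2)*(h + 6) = h^2 + 4*h - 12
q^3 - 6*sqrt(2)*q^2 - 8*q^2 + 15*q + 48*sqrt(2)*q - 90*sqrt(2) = (q - 5)*(q - 3)*(q - 6*sqrt(2))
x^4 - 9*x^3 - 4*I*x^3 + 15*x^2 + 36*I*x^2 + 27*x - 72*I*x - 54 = (x - 6)*(x - 3)*(x - 3*I)*(x - I)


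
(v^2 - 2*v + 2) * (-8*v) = -8*v^3 + 16*v^2 - 16*v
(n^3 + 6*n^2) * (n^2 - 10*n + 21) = n^5 - 4*n^4 - 39*n^3 + 126*n^2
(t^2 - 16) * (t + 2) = t^3 + 2*t^2 - 16*t - 32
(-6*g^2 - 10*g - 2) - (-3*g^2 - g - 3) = -3*g^2 - 9*g + 1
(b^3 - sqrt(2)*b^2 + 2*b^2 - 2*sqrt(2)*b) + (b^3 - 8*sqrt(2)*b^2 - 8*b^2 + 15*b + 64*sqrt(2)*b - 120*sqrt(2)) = 2*b^3 - 9*sqrt(2)*b^2 - 6*b^2 + 15*b + 62*sqrt(2)*b - 120*sqrt(2)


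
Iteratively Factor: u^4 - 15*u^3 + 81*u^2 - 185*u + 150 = (u - 5)*(u^3 - 10*u^2 + 31*u - 30) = (u - 5)^2*(u^2 - 5*u + 6) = (u - 5)^2*(u - 3)*(u - 2)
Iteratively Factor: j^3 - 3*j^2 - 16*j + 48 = (j + 4)*(j^2 - 7*j + 12) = (j - 3)*(j + 4)*(j - 4)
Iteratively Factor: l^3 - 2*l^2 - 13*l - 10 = (l + 1)*(l^2 - 3*l - 10) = (l + 1)*(l + 2)*(l - 5)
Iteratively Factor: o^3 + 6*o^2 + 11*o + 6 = (o + 1)*(o^2 + 5*o + 6) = (o + 1)*(o + 2)*(o + 3)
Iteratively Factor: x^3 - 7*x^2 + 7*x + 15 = (x + 1)*(x^2 - 8*x + 15) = (x - 3)*(x + 1)*(x - 5)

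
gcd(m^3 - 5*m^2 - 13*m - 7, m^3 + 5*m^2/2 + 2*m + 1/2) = m^2 + 2*m + 1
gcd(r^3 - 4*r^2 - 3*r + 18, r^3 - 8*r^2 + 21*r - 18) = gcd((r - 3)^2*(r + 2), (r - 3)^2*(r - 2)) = r^2 - 6*r + 9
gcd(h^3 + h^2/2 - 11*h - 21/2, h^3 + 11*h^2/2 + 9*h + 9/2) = h^2 + 4*h + 3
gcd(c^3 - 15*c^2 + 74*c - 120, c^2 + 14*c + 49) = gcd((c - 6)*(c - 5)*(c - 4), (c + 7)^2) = 1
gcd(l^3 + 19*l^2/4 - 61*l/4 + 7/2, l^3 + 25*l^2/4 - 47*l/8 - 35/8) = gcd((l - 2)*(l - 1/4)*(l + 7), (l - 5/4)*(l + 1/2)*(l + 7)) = l + 7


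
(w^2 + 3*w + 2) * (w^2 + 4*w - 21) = w^4 + 7*w^3 - 7*w^2 - 55*w - 42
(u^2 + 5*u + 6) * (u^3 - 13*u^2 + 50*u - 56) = u^5 - 8*u^4 - 9*u^3 + 116*u^2 + 20*u - 336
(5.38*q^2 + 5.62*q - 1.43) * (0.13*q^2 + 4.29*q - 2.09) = 0.6994*q^4 + 23.8108*q^3 + 12.6797*q^2 - 17.8805*q + 2.9887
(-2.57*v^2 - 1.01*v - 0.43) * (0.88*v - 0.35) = -2.2616*v^3 + 0.0106999999999998*v^2 - 0.0249*v + 0.1505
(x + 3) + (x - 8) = 2*x - 5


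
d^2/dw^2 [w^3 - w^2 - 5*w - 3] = 6*w - 2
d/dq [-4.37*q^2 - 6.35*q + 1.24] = -8.74*q - 6.35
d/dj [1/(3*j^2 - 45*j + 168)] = (15 - 2*j)/(3*(j^2 - 15*j + 56)^2)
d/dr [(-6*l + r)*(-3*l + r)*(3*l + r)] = -9*l^2 - 12*l*r + 3*r^2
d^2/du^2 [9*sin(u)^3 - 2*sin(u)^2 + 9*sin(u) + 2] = -81*sin(u)^3 + 8*sin(u)^2 + 45*sin(u) - 4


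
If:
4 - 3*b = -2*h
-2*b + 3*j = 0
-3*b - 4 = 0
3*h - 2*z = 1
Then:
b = -4/3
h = -4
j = -8/9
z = -13/2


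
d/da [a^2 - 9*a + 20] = 2*a - 9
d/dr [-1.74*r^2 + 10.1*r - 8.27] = 10.1 - 3.48*r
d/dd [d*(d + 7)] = 2*d + 7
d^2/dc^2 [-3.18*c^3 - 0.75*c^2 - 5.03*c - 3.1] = -19.08*c - 1.5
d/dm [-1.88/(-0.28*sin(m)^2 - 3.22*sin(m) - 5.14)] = -(1.0528*sin(m) + 6.0536)*cos(m)/(0.28*sin(m)^2 + 3.22*sin(m) + 5.14)^2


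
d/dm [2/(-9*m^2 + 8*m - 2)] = 4*(9*m - 4)/(9*m^2 - 8*m + 2)^2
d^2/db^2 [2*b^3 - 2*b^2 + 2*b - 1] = 12*b - 4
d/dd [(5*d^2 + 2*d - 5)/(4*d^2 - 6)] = (-2*d^2 - 5*d - 3)/(4*d^4 - 12*d^2 + 9)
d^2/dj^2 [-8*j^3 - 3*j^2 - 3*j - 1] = -48*j - 6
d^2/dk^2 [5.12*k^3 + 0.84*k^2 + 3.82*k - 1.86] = 30.72*k + 1.68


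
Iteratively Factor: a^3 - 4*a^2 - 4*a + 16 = (a + 2)*(a^2 - 6*a + 8) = (a - 4)*(a + 2)*(a - 2)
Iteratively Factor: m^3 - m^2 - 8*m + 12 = (m - 2)*(m^2 + m - 6) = (m - 2)^2*(m + 3)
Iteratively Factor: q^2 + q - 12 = (q - 3)*(q + 4)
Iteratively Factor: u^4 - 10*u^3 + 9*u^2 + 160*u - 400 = (u - 4)*(u^3 - 6*u^2 - 15*u + 100) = (u - 5)*(u - 4)*(u^2 - u - 20) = (u - 5)^2*(u - 4)*(u + 4)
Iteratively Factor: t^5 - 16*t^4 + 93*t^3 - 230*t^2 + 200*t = (t - 2)*(t^4 - 14*t^3 + 65*t^2 - 100*t) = t*(t - 2)*(t^3 - 14*t^2 + 65*t - 100) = t*(t - 4)*(t - 2)*(t^2 - 10*t + 25) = t*(t - 5)*(t - 4)*(t - 2)*(t - 5)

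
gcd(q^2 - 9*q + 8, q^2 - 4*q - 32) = q - 8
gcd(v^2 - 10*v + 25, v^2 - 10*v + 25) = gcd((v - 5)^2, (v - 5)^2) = v^2 - 10*v + 25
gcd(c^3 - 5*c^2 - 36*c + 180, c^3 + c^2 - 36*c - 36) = c^2 - 36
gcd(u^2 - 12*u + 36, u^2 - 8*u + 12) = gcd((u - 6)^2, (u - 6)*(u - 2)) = u - 6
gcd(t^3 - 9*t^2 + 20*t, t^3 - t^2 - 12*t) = t^2 - 4*t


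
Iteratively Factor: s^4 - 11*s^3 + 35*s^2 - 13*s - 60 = (s + 1)*(s^3 - 12*s^2 + 47*s - 60) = (s - 3)*(s + 1)*(s^2 - 9*s + 20) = (s - 4)*(s - 3)*(s + 1)*(s - 5)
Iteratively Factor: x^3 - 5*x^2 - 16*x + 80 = (x - 4)*(x^2 - x - 20) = (x - 4)*(x + 4)*(x - 5)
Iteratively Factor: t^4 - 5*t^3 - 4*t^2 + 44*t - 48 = (t - 2)*(t^3 - 3*t^2 - 10*t + 24) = (t - 2)^2*(t^2 - t - 12) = (t - 2)^2*(t + 3)*(t - 4)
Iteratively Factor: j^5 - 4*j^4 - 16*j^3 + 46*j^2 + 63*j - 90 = (j + 2)*(j^4 - 6*j^3 - 4*j^2 + 54*j - 45) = (j + 2)*(j + 3)*(j^3 - 9*j^2 + 23*j - 15) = (j - 5)*(j + 2)*(j + 3)*(j^2 - 4*j + 3) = (j - 5)*(j - 1)*(j + 2)*(j + 3)*(j - 3)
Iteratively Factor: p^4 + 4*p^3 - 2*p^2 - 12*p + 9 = (p + 3)*(p^3 + p^2 - 5*p + 3) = (p + 3)^2*(p^2 - 2*p + 1) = (p - 1)*(p + 3)^2*(p - 1)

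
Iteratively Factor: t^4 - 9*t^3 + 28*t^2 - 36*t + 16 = (t - 2)*(t^3 - 7*t^2 + 14*t - 8) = (t - 2)^2*(t^2 - 5*t + 4) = (t - 2)^2*(t - 1)*(t - 4)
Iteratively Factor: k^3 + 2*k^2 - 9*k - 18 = (k - 3)*(k^2 + 5*k + 6) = (k - 3)*(k + 3)*(k + 2)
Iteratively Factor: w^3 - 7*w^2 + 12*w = (w - 3)*(w^2 - 4*w) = w*(w - 3)*(w - 4)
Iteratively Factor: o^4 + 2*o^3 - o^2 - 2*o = (o)*(o^3 + 2*o^2 - o - 2) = o*(o + 2)*(o^2 - 1) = o*(o - 1)*(o + 2)*(o + 1)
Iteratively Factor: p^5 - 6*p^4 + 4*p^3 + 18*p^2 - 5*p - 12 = (p - 3)*(p^4 - 3*p^3 - 5*p^2 + 3*p + 4) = (p - 3)*(p - 1)*(p^3 - 2*p^2 - 7*p - 4) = (p - 3)*(p - 1)*(p + 1)*(p^2 - 3*p - 4) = (p - 3)*(p - 1)*(p + 1)^2*(p - 4)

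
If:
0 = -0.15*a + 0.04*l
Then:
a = 0.266666666666667*l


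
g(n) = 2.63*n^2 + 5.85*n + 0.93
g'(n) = 5.26*n + 5.85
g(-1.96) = -0.43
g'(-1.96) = -4.46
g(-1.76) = -1.22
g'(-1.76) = -3.41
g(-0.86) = -2.16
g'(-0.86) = 1.33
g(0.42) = 3.85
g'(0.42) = 8.06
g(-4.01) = 19.76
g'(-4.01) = -15.24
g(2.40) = 30.12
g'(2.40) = 18.47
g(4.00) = 66.41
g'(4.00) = 26.89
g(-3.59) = 13.82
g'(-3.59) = -13.03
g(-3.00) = 7.05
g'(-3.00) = -9.93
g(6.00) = 130.71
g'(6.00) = 37.41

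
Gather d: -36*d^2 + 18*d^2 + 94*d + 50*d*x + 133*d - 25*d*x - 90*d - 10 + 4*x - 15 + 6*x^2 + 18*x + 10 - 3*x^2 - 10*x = -18*d^2 + d*(25*x + 137) + 3*x^2 + 12*x - 15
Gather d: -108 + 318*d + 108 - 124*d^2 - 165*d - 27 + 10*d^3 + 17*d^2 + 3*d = 10*d^3 - 107*d^2 + 156*d - 27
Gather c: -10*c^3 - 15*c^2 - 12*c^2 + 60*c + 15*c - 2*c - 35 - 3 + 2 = -10*c^3 - 27*c^2 + 73*c - 36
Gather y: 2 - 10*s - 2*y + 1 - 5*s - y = -15*s - 3*y + 3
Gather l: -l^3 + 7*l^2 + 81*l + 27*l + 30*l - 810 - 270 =-l^3 + 7*l^2 + 138*l - 1080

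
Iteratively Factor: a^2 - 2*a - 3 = (a - 3)*(a + 1)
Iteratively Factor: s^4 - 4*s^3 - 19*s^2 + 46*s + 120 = (s + 3)*(s^3 - 7*s^2 + 2*s + 40) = (s - 4)*(s + 3)*(s^2 - 3*s - 10) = (s - 5)*(s - 4)*(s + 3)*(s + 2)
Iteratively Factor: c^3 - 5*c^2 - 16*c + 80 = (c - 5)*(c^2 - 16) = (c - 5)*(c + 4)*(c - 4)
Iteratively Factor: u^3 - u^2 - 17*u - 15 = (u - 5)*(u^2 + 4*u + 3) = (u - 5)*(u + 3)*(u + 1)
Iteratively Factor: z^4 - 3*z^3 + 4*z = (z - 2)*(z^3 - z^2 - 2*z) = z*(z - 2)*(z^2 - z - 2) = z*(z - 2)^2*(z + 1)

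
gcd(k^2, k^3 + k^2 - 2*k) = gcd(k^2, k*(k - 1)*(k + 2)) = k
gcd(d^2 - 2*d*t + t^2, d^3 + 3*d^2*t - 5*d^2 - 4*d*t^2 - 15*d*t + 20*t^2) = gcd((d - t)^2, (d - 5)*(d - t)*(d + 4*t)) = -d + t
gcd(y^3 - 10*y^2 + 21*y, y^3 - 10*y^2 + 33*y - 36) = y - 3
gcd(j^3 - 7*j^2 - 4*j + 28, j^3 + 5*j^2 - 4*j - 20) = j^2 - 4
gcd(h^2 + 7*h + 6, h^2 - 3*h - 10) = 1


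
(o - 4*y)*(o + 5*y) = o^2 + o*y - 20*y^2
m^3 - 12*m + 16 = (m - 2)^2*(m + 4)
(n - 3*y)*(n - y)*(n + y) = n^3 - 3*n^2*y - n*y^2 + 3*y^3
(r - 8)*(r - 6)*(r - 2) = r^3 - 16*r^2 + 76*r - 96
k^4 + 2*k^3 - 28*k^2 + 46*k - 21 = (k - 3)*(k - 1)^2*(k + 7)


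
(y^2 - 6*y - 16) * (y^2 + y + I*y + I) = y^4 - 5*y^3 + I*y^3 - 22*y^2 - 5*I*y^2 - 16*y - 22*I*y - 16*I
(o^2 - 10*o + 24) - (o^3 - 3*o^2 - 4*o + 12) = -o^3 + 4*o^2 - 6*o + 12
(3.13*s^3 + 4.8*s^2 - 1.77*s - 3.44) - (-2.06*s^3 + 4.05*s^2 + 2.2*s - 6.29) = 5.19*s^3 + 0.75*s^2 - 3.97*s + 2.85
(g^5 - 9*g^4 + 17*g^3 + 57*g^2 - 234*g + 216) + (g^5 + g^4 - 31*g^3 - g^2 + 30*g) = 2*g^5 - 8*g^4 - 14*g^3 + 56*g^2 - 204*g + 216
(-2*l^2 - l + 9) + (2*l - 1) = -2*l^2 + l + 8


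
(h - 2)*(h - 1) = h^2 - 3*h + 2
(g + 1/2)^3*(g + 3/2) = g^4 + 3*g^3 + 3*g^2 + 5*g/4 + 3/16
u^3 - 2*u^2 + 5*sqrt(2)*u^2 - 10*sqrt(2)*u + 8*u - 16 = (u - 2)*(u + sqrt(2))*(u + 4*sqrt(2))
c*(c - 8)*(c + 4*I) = c^3 - 8*c^2 + 4*I*c^2 - 32*I*c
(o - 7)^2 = o^2 - 14*o + 49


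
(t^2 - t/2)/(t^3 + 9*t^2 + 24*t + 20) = t*(2*t - 1)/(2*(t^3 + 9*t^2 + 24*t + 20))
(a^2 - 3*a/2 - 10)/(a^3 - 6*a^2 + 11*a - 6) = (a^2 - 3*a/2 - 10)/(a^3 - 6*a^2 + 11*a - 6)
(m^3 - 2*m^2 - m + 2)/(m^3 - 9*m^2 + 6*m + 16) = (m - 1)/(m - 8)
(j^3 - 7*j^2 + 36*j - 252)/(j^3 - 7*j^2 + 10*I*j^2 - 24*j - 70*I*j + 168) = (j - 6*I)/(j + 4*I)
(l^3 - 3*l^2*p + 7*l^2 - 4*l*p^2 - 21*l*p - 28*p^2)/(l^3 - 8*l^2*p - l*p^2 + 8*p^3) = (l^2 - 4*l*p + 7*l - 28*p)/(l^2 - 9*l*p + 8*p^2)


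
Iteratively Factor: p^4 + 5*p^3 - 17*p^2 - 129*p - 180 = (p - 5)*(p^3 + 10*p^2 + 33*p + 36) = (p - 5)*(p + 4)*(p^2 + 6*p + 9) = (p - 5)*(p + 3)*(p + 4)*(p + 3)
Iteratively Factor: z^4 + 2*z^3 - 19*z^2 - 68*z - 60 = (z - 5)*(z^3 + 7*z^2 + 16*z + 12) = (z - 5)*(z + 3)*(z^2 + 4*z + 4) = (z - 5)*(z + 2)*(z + 3)*(z + 2)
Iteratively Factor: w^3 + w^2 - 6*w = (w - 2)*(w^2 + 3*w) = (w - 2)*(w + 3)*(w)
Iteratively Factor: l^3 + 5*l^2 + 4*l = (l + 1)*(l^2 + 4*l) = (l + 1)*(l + 4)*(l)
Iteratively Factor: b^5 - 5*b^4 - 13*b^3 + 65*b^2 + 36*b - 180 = (b + 3)*(b^4 - 8*b^3 + 11*b^2 + 32*b - 60) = (b - 3)*(b + 3)*(b^3 - 5*b^2 - 4*b + 20) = (b - 3)*(b + 2)*(b + 3)*(b^2 - 7*b + 10) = (b - 5)*(b - 3)*(b + 2)*(b + 3)*(b - 2)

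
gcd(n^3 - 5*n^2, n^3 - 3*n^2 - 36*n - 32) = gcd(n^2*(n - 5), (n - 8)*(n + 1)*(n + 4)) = 1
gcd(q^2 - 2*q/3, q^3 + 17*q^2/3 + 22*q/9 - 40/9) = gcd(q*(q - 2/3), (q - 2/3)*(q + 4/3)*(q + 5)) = q - 2/3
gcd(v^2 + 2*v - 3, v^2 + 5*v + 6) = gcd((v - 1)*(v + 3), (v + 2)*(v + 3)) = v + 3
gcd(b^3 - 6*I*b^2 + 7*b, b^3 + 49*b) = b^2 - 7*I*b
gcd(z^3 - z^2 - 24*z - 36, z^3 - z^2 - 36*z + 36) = z - 6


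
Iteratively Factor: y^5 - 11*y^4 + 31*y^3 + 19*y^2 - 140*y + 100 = (y - 2)*(y^4 - 9*y^3 + 13*y^2 + 45*y - 50) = (y - 5)*(y - 2)*(y^3 - 4*y^2 - 7*y + 10) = (y - 5)*(y - 2)*(y + 2)*(y^2 - 6*y + 5) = (y - 5)^2*(y - 2)*(y + 2)*(y - 1)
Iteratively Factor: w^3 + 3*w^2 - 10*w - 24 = (w + 2)*(w^2 + w - 12) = (w - 3)*(w + 2)*(w + 4)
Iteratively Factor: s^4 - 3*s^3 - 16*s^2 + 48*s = (s - 4)*(s^3 + s^2 - 12*s) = s*(s - 4)*(s^2 + s - 12) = s*(s - 4)*(s + 4)*(s - 3)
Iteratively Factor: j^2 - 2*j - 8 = (j + 2)*(j - 4)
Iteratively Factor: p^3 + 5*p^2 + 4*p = (p + 4)*(p^2 + p) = (p + 1)*(p + 4)*(p)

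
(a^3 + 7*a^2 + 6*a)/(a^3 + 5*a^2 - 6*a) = (a + 1)/(a - 1)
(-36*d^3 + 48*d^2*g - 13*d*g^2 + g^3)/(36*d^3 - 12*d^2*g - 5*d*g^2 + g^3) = (-6*d^2 + 7*d*g - g^2)/(6*d^2 - d*g - g^2)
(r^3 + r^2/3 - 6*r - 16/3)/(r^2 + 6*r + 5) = (3*r^2 - 2*r - 16)/(3*(r + 5))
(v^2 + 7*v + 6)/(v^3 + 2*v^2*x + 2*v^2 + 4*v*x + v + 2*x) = (v + 6)/(v^2 + 2*v*x + v + 2*x)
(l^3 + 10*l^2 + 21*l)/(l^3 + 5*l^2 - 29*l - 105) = l/(l - 5)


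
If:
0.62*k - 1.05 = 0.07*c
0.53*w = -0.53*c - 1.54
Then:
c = -w - 2.90566037735849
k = 1.36548995739501 - 0.112903225806452*w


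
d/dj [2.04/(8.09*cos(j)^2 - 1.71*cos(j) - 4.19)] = (33.0072*cos(j) - 3.4884)*sin(j)/(-8.09*cos(j)^2 + 1.71*cos(j) + 4.19)^2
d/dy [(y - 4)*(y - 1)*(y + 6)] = 3*y^2 + 2*y - 26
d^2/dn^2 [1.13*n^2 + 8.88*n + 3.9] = 2.26000000000000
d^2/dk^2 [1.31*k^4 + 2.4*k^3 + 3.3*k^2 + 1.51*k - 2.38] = 15.72*k^2 + 14.4*k + 6.6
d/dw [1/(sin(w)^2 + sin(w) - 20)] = -(2*sin(w) + 1)*cos(w)/(sin(w)^2 + sin(w) - 20)^2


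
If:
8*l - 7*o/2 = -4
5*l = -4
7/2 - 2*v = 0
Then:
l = -4/5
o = -24/35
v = 7/4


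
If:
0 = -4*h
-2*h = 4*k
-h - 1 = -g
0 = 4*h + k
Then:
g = 1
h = 0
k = 0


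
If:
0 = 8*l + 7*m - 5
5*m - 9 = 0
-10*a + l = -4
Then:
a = 61/200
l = -19/20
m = 9/5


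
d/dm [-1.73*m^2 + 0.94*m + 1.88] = 0.94 - 3.46*m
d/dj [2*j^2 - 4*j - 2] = 4*j - 4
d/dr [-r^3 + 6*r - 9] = 6 - 3*r^2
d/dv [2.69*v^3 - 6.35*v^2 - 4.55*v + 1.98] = 8.07*v^2 - 12.7*v - 4.55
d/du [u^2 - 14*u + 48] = 2*u - 14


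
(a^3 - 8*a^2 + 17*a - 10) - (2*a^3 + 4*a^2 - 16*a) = -a^3 - 12*a^2 + 33*a - 10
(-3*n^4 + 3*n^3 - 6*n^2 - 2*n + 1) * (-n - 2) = 3*n^5 + 3*n^4 + 14*n^2 + 3*n - 2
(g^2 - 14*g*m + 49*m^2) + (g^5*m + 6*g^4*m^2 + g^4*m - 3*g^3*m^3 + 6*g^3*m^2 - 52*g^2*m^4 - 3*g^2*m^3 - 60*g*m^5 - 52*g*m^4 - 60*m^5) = g^5*m + 6*g^4*m^2 + g^4*m - 3*g^3*m^3 + 6*g^3*m^2 - 52*g^2*m^4 - 3*g^2*m^3 + g^2 - 60*g*m^5 - 52*g*m^4 - 14*g*m - 60*m^5 + 49*m^2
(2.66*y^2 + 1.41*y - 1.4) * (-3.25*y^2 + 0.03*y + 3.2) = -8.645*y^4 - 4.5027*y^3 + 13.1043*y^2 + 4.47*y - 4.48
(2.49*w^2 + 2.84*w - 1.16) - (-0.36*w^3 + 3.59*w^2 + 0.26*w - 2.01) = 0.36*w^3 - 1.1*w^2 + 2.58*w + 0.85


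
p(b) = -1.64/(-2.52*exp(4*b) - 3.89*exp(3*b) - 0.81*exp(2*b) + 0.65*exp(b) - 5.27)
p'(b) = -1.64*(10.08*exp(4*b) + 11.67*exp(3*b) + 1.62*exp(2*b) - 0.65*exp(b))/(-2.52*exp(4*b) - 3.89*exp(3*b) - 0.81*exp(2*b) + 0.65*exp(b) - 5.27)^2 = (-16.5312*exp(3*b) - 19.1388*exp(2*b) - 2.6568*exp(b) + 1.066)*exp(b)/(2.52*exp(4*b) + 3.89*exp(3*b) + 0.81*exp(2*b) - 0.65*exp(b) + 5.27)^2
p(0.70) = 0.02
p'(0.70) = -0.07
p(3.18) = 0.00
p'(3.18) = -0.00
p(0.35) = 0.06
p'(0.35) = -0.17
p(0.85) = 0.01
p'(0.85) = -0.04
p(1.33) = 0.00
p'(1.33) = -0.01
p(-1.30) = 0.31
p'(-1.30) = -0.01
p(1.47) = 0.00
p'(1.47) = -0.00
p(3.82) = 0.00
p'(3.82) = -0.00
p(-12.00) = 0.31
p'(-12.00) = 0.00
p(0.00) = 0.14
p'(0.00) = -0.27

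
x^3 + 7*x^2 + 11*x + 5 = (x + 1)^2*(x + 5)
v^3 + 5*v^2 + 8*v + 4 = (v + 1)*(v + 2)^2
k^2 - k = k*(k - 1)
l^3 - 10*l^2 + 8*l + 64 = (l - 8)*(l - 4)*(l + 2)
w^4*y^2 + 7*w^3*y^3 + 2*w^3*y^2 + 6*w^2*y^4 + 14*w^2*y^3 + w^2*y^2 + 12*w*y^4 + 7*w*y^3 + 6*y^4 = (w + y)*(w + 6*y)*(w*y + y)^2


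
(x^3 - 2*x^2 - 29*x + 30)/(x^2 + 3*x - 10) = (x^2 - 7*x + 6)/(x - 2)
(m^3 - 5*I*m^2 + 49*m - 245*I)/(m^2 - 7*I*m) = m + 2*I + 35/m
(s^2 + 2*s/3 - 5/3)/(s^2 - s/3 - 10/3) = (s - 1)/(s - 2)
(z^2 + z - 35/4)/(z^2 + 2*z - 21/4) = (2*z - 5)/(2*z - 3)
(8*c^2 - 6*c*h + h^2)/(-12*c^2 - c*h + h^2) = (-2*c + h)/(3*c + h)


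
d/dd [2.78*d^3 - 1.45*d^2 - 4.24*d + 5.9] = 8.34*d^2 - 2.9*d - 4.24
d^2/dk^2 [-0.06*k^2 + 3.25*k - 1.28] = -0.120000000000000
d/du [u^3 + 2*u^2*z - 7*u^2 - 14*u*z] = 3*u^2 + 4*u*z - 14*u - 14*z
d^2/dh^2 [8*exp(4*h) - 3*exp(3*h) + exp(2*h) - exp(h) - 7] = (128*exp(3*h) - 27*exp(2*h) + 4*exp(h) - 1)*exp(h)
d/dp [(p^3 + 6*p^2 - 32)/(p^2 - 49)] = p*(p^3 - 147*p - 524)/(p^4 - 98*p^2 + 2401)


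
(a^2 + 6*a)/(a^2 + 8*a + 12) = a/(a + 2)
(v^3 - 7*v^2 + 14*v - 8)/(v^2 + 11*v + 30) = (v^3 - 7*v^2 + 14*v - 8)/(v^2 + 11*v + 30)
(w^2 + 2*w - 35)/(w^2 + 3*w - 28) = (w - 5)/(w - 4)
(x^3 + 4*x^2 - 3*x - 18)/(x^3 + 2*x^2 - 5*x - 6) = (x + 3)/(x + 1)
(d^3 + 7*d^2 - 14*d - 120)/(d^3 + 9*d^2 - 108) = (d^2 + d - 20)/(d^2 + 3*d - 18)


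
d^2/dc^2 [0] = 0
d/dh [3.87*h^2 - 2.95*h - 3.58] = 7.74*h - 2.95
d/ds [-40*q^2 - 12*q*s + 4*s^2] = -12*q + 8*s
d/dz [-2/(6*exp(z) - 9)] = 4*exp(z)/(3*(2*exp(z) - 3)^2)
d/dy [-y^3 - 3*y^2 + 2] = 3*y*(-y - 2)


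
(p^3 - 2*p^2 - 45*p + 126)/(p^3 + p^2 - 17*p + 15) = (p^2 + p - 42)/(p^2 + 4*p - 5)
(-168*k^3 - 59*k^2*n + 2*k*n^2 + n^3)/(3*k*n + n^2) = -56*k^2/n - k + n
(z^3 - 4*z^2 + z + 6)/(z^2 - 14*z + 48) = (z^3 - 4*z^2 + z + 6)/(z^2 - 14*z + 48)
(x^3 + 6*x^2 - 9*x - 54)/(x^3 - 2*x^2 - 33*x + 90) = (x + 3)/(x - 5)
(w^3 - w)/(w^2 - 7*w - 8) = w*(w - 1)/(w - 8)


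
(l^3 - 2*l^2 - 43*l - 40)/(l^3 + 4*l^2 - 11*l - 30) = (l^2 - 7*l - 8)/(l^2 - l - 6)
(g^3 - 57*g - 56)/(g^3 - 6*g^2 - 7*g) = (g^2 - g - 56)/(g*(g - 7))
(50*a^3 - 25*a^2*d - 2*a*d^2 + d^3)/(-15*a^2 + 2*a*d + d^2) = (-10*a^2 + 7*a*d - d^2)/(3*a - d)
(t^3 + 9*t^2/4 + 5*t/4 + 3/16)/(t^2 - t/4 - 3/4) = (16*t^3 + 36*t^2 + 20*t + 3)/(4*(4*t^2 - t - 3))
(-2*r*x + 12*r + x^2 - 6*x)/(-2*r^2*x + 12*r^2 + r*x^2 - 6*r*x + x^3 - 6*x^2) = (-2*r + x)/(-2*r^2 + r*x + x^2)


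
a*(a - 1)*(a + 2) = a^3 + a^2 - 2*a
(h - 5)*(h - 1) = h^2 - 6*h + 5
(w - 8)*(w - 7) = w^2 - 15*w + 56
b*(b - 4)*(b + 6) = b^3 + 2*b^2 - 24*b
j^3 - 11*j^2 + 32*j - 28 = (j - 7)*(j - 2)^2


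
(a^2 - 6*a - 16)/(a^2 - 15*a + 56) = (a + 2)/(a - 7)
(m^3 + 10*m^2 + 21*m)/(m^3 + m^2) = (m^2 + 10*m + 21)/(m*(m + 1))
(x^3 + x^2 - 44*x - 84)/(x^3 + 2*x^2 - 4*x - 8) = (x^2 - x - 42)/(x^2 - 4)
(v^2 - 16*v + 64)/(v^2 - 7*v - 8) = (v - 8)/(v + 1)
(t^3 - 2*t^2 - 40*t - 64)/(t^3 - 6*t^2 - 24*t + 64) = (t + 2)/(t - 2)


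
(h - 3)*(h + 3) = h^2 - 9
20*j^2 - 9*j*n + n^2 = (-5*j + n)*(-4*j + n)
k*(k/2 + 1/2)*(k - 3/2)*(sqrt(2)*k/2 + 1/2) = sqrt(2)*k^4/4 - sqrt(2)*k^3/8 + k^3/4 - 3*sqrt(2)*k^2/8 - k^2/8 - 3*k/8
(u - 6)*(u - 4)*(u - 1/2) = u^3 - 21*u^2/2 + 29*u - 12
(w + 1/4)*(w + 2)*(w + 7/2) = w^3 + 23*w^2/4 + 67*w/8 + 7/4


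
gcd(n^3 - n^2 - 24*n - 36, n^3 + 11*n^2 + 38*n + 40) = n + 2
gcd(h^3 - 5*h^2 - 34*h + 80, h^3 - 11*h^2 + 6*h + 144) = h - 8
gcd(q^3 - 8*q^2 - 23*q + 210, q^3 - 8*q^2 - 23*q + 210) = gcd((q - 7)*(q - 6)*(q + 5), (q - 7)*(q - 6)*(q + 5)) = q^3 - 8*q^2 - 23*q + 210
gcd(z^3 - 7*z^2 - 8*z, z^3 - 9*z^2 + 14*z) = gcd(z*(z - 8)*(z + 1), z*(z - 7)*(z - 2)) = z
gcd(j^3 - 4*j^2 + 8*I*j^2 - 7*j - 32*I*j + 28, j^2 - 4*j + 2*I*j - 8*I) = j - 4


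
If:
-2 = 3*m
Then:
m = -2/3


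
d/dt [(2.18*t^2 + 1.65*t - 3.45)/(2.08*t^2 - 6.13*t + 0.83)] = (-16.7954*t^2 + 17.9708*t - 19.779)/(4.3264*t^4 - 25.5008*t^3 + 41.0297*t^2 - 10.1758*t + 0.6889)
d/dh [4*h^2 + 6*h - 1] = 8*h + 6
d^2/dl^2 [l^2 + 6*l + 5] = 2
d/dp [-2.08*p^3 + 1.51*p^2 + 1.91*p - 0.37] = -6.24*p^2 + 3.02*p + 1.91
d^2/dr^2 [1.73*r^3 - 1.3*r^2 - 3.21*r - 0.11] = 10.38*r - 2.6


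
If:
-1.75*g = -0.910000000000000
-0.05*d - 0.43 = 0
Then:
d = -8.60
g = 0.52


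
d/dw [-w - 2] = -1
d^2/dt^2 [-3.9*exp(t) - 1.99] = -3.9*exp(t)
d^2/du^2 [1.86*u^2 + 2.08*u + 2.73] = 3.72000000000000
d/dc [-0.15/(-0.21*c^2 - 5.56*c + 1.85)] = (-0.063*c - 0.834)/(0.21*c^2 + 5.56*c - 1.85)^2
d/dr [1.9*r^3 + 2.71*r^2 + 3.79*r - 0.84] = 5.7*r^2 + 5.42*r + 3.79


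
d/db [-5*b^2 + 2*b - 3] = 2 - 10*b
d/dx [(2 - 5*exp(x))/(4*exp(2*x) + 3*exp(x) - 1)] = (20*exp(2*x) - 16*exp(x) - 1)*exp(x)/(16*exp(4*x) + 24*exp(3*x) + exp(2*x) - 6*exp(x) + 1)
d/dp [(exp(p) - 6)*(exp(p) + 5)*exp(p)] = (3*exp(2*p) - 2*exp(p) - 30)*exp(p)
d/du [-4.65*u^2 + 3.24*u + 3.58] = 3.24 - 9.3*u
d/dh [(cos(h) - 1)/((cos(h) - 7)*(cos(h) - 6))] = (cos(h)^2 - 2*cos(h) - 29)*sin(h)/((cos(h) - 7)^2*(cos(h) - 6)^2)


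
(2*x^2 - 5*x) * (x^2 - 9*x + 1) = 2*x^4 - 23*x^3 + 47*x^2 - 5*x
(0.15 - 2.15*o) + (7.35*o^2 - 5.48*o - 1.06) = 7.35*o^2 - 7.63*o - 0.91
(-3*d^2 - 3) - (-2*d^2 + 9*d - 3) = -d^2 - 9*d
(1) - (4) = -3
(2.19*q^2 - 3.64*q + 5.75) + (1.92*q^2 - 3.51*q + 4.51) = 4.11*q^2 - 7.15*q + 10.26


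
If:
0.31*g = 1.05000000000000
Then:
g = 3.39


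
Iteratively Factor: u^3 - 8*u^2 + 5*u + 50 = (u + 2)*(u^2 - 10*u + 25) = (u - 5)*(u + 2)*(u - 5)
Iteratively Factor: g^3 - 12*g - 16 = (g + 2)*(g^2 - 2*g - 8) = (g + 2)^2*(g - 4)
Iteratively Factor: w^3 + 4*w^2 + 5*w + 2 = (w + 1)*(w^2 + 3*w + 2) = (w + 1)^2*(w + 2)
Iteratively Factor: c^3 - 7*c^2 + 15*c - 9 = (c - 3)*(c^2 - 4*c + 3) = (c - 3)^2*(c - 1)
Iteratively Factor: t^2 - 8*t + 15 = (t - 3)*(t - 5)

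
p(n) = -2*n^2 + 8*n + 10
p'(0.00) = 8.00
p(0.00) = 10.00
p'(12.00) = -40.00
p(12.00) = -182.00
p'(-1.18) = 12.72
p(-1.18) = -2.22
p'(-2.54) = 18.16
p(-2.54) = -23.22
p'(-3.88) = 23.52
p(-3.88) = -51.15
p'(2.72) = -2.88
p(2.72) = 16.96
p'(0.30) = 6.80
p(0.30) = 12.22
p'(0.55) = 5.80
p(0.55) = 13.80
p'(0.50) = 6.00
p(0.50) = 13.50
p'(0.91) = 4.36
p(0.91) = 15.62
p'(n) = 8 - 4*n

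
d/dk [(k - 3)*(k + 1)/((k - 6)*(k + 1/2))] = 14*(-k^2 - 3)/(4*k^4 - 44*k^3 + 97*k^2 + 132*k + 36)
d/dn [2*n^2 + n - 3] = 4*n + 1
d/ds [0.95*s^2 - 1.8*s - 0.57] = 1.9*s - 1.8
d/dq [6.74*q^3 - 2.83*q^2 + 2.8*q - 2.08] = 20.22*q^2 - 5.66*q + 2.8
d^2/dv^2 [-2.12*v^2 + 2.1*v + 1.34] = -4.24000000000000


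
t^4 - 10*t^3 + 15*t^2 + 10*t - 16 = (t - 8)*(t - 2)*(t - 1)*(t + 1)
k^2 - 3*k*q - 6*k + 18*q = (k - 6)*(k - 3*q)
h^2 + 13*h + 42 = (h + 6)*(h + 7)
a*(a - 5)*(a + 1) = a^3 - 4*a^2 - 5*a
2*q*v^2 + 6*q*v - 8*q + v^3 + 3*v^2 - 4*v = (2*q + v)*(v - 1)*(v + 4)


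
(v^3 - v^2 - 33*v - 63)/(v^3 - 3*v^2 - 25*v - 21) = (v + 3)/(v + 1)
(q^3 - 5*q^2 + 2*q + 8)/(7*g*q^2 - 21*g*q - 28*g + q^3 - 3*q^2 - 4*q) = (q - 2)/(7*g + q)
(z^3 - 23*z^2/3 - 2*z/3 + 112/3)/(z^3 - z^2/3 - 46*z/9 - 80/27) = 9*(z^2 - 5*z - 14)/(9*z^2 + 21*z + 10)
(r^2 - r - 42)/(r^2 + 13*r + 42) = (r - 7)/(r + 7)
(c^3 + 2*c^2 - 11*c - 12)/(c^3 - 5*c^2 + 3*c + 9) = (c + 4)/(c - 3)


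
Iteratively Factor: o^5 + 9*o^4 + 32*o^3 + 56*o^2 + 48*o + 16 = (o + 2)*(o^4 + 7*o^3 + 18*o^2 + 20*o + 8) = (o + 2)^2*(o^3 + 5*o^2 + 8*o + 4) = (o + 2)^3*(o^2 + 3*o + 2) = (o + 1)*(o + 2)^3*(o + 2)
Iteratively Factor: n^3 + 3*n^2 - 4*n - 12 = (n + 3)*(n^2 - 4) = (n - 2)*(n + 3)*(n + 2)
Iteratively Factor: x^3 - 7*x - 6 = (x - 3)*(x^2 + 3*x + 2) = (x - 3)*(x + 1)*(x + 2)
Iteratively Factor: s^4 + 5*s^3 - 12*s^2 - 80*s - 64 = (s + 4)*(s^3 + s^2 - 16*s - 16) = (s + 4)^2*(s^2 - 3*s - 4) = (s + 1)*(s + 4)^2*(s - 4)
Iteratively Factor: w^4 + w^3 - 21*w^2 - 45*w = (w - 5)*(w^3 + 6*w^2 + 9*w) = (w - 5)*(w + 3)*(w^2 + 3*w) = w*(w - 5)*(w + 3)*(w + 3)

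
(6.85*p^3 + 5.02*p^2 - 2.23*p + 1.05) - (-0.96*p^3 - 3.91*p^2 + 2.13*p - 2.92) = 7.81*p^3 + 8.93*p^2 - 4.36*p + 3.97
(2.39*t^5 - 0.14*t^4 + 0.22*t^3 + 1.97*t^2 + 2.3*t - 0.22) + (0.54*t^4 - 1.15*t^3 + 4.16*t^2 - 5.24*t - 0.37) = 2.39*t^5 + 0.4*t^4 - 0.93*t^3 + 6.13*t^2 - 2.94*t - 0.59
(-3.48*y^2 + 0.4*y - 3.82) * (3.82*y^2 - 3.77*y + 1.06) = -13.2936*y^4 + 14.6476*y^3 - 19.7892*y^2 + 14.8254*y - 4.0492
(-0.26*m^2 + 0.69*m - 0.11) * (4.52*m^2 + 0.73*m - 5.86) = -1.1752*m^4 + 2.929*m^3 + 1.5301*m^2 - 4.1237*m + 0.6446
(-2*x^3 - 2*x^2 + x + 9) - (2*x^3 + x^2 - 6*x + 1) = -4*x^3 - 3*x^2 + 7*x + 8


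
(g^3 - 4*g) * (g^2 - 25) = g^5 - 29*g^3 + 100*g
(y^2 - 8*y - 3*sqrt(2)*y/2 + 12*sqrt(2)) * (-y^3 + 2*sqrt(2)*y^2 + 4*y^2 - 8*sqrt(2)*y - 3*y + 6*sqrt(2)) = -y^5 + 7*sqrt(2)*y^4/2 + 12*y^4 - 42*sqrt(2)*y^3 - 41*y^3 + 96*y^2 + 245*sqrt(2)*y^2/2 - 210*y - 84*sqrt(2)*y + 144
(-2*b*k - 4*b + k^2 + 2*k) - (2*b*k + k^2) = -4*b*k - 4*b + 2*k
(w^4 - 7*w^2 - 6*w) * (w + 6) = w^5 + 6*w^4 - 7*w^3 - 48*w^2 - 36*w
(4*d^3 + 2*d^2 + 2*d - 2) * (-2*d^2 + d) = -8*d^5 - 2*d^3 + 6*d^2 - 2*d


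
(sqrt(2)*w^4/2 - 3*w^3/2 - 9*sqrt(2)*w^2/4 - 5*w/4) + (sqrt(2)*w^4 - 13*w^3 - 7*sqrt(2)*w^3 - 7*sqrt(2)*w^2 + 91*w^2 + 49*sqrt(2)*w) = 3*sqrt(2)*w^4/2 - 29*w^3/2 - 7*sqrt(2)*w^3 - 37*sqrt(2)*w^2/4 + 91*w^2 - 5*w/4 + 49*sqrt(2)*w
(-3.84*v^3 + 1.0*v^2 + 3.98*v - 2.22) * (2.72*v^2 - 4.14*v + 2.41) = -10.4448*v^5 + 18.6176*v^4 - 2.5688*v^3 - 20.1056*v^2 + 18.7826*v - 5.3502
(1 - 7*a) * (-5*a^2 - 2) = 35*a^3 - 5*a^2 + 14*a - 2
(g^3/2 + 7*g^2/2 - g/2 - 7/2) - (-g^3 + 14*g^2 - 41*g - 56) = 3*g^3/2 - 21*g^2/2 + 81*g/2 + 105/2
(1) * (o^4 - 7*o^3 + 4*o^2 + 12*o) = o^4 - 7*o^3 + 4*o^2 + 12*o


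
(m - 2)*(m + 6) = m^2 + 4*m - 12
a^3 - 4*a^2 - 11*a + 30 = (a - 5)*(a - 2)*(a + 3)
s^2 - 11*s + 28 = (s - 7)*(s - 4)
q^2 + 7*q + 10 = (q + 2)*(q + 5)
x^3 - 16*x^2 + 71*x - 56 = (x - 8)*(x - 7)*(x - 1)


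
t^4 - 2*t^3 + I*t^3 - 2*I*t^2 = t^2*(t - 2)*(t + I)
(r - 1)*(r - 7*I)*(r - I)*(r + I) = r^4 - r^3 - 7*I*r^3 + r^2 + 7*I*r^2 - r - 7*I*r + 7*I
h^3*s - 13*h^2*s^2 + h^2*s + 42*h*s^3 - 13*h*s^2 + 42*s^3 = (h - 7*s)*(h - 6*s)*(h*s + s)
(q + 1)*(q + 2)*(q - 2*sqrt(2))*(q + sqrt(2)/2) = q^4 - 3*sqrt(2)*q^3/2 + 3*q^3 - 9*sqrt(2)*q^2/2 - 6*q - 3*sqrt(2)*q - 4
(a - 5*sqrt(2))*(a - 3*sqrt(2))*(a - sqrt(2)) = a^3 - 9*sqrt(2)*a^2 + 46*a - 30*sqrt(2)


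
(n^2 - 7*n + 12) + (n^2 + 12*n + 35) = 2*n^2 + 5*n + 47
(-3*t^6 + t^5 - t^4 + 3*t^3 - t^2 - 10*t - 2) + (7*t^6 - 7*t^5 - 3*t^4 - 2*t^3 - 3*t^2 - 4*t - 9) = 4*t^6 - 6*t^5 - 4*t^4 + t^3 - 4*t^2 - 14*t - 11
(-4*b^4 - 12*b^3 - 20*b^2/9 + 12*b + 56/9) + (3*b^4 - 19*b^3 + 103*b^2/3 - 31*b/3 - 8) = -b^4 - 31*b^3 + 289*b^2/9 + 5*b/3 - 16/9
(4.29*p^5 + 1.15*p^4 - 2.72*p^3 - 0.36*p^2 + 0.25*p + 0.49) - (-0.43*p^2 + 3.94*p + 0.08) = 4.29*p^5 + 1.15*p^4 - 2.72*p^3 + 0.07*p^2 - 3.69*p + 0.41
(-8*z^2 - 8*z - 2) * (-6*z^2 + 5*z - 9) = 48*z^4 + 8*z^3 + 44*z^2 + 62*z + 18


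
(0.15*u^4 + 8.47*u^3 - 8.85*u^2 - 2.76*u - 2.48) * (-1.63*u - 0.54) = -0.2445*u^5 - 13.8871*u^4 + 9.8517*u^3 + 9.2778*u^2 + 5.5328*u + 1.3392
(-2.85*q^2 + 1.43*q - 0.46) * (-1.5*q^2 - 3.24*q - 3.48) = 4.275*q^4 + 7.089*q^3 + 5.9748*q^2 - 3.486*q + 1.6008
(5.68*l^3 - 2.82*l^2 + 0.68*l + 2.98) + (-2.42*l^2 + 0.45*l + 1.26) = 5.68*l^3 - 5.24*l^2 + 1.13*l + 4.24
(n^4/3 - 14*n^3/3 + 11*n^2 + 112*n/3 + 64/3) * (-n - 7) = -n^5/3 + 7*n^4/3 + 65*n^3/3 - 343*n^2/3 - 848*n/3 - 448/3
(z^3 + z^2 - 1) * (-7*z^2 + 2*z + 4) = -7*z^5 - 5*z^4 + 6*z^3 + 11*z^2 - 2*z - 4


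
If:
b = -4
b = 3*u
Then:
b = -4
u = -4/3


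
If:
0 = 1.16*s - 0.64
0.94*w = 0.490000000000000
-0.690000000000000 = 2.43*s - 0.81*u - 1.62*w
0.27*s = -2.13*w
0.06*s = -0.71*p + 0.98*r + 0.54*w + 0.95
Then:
No Solution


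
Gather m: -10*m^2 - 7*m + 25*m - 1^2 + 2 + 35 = -10*m^2 + 18*m + 36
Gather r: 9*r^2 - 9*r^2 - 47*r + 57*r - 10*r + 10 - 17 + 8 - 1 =0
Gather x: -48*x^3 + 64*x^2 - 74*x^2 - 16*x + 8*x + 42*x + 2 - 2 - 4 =-48*x^3 - 10*x^2 + 34*x - 4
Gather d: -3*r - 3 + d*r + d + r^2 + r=d*(r + 1) + r^2 - 2*r - 3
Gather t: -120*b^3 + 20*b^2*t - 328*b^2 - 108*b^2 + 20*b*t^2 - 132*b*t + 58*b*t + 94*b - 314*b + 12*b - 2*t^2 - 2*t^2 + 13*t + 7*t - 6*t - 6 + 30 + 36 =-120*b^3 - 436*b^2 - 208*b + t^2*(20*b - 4) + t*(20*b^2 - 74*b + 14) + 60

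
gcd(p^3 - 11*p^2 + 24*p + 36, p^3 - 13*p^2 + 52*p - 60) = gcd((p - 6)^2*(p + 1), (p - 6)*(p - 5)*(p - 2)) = p - 6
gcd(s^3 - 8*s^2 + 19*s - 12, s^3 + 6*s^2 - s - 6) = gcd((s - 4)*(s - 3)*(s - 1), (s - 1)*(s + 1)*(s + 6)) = s - 1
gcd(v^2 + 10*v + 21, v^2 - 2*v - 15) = v + 3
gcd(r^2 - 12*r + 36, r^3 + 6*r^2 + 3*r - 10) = 1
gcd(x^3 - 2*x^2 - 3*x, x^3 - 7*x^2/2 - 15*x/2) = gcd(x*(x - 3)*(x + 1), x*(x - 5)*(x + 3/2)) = x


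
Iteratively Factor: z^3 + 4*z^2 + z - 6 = (z + 3)*(z^2 + z - 2) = (z + 2)*(z + 3)*(z - 1)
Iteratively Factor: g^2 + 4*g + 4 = (g + 2)*(g + 2)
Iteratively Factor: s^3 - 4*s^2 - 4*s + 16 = (s - 2)*(s^2 - 2*s - 8) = (s - 2)*(s + 2)*(s - 4)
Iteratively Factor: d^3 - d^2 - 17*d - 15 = (d - 5)*(d^2 + 4*d + 3) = (d - 5)*(d + 3)*(d + 1)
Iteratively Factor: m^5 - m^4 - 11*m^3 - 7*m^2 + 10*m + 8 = (m + 2)*(m^4 - 3*m^3 - 5*m^2 + 3*m + 4) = (m - 1)*(m + 2)*(m^3 - 2*m^2 - 7*m - 4) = (m - 1)*(m + 1)*(m + 2)*(m^2 - 3*m - 4) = (m - 4)*(m - 1)*(m + 1)*(m + 2)*(m + 1)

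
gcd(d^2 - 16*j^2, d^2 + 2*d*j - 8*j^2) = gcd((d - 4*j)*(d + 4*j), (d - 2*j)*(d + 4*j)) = d + 4*j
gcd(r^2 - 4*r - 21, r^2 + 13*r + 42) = 1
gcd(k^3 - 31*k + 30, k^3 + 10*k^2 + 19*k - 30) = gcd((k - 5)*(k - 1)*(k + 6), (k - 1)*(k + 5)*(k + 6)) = k^2 + 5*k - 6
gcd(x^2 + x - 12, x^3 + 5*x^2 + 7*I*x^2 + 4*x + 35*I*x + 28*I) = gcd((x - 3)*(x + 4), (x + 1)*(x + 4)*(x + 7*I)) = x + 4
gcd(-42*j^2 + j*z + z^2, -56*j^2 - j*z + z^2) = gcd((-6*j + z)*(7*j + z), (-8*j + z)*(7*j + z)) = 7*j + z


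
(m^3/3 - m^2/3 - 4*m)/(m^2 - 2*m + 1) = m*(m^2 - m - 12)/(3*(m^2 - 2*m + 1))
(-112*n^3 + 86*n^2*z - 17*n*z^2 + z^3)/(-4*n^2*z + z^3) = (56*n^2 - 15*n*z + z^2)/(z*(2*n + z))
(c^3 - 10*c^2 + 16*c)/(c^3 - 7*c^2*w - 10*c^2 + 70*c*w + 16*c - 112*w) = c/(c - 7*w)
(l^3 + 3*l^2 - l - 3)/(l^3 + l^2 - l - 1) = (l + 3)/(l + 1)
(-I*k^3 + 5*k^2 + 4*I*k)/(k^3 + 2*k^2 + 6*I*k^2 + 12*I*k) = (-I*k^2 + 5*k + 4*I)/(k^2 + k*(2 + 6*I) + 12*I)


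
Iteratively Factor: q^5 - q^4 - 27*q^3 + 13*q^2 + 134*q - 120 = (q - 5)*(q^4 + 4*q^3 - 7*q^2 - 22*q + 24) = (q - 5)*(q + 4)*(q^3 - 7*q + 6) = (q - 5)*(q + 3)*(q + 4)*(q^2 - 3*q + 2) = (q - 5)*(q - 1)*(q + 3)*(q + 4)*(q - 2)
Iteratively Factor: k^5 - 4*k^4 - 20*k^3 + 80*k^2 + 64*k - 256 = (k - 4)*(k^4 - 20*k^2 + 64) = (k - 4)*(k + 4)*(k^3 - 4*k^2 - 4*k + 16) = (k - 4)*(k - 2)*(k + 4)*(k^2 - 2*k - 8) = (k - 4)^2*(k - 2)*(k + 4)*(k + 2)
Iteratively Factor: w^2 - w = (w - 1)*(w)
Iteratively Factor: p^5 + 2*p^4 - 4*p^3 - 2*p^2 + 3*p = (p - 1)*(p^4 + 3*p^3 - p^2 - 3*p) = p*(p - 1)*(p^3 + 3*p^2 - p - 3) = p*(p - 1)*(p + 1)*(p^2 + 2*p - 3) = p*(p - 1)*(p + 1)*(p + 3)*(p - 1)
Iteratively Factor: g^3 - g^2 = (g)*(g^2 - g) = g*(g - 1)*(g)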